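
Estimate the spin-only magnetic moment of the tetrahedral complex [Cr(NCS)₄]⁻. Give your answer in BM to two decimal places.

3.87 BM

Each NCS⁻ contributes -1; 4 × (-1) = -4. With overall charge -1, Cr is in the +3 oxidation state.
Cr³⁺: group 6, so d-count = 6 − 3 = 3.
With tetrahedral geometry the complex is necessarily high-spin.
Configuration: e² t₂¹ → 3 unpaired electrons.
μ(spin-only) = √[3(3+2)] = √15 ≈ 3.87 BM.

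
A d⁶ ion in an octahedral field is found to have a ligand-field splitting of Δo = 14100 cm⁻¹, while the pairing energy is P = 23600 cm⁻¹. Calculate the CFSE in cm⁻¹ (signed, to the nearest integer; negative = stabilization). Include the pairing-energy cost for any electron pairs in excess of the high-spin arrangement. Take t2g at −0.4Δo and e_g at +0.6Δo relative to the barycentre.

-5640

Δo < P, so pairing is avoided: the ground state is high-spin.
Filling d⁶ accordingly: t2g^4 e_g^2.
Orbital CFSE = -0.4Δo = -0.4 × 14100 = -5640 cm⁻¹.
High-spin has no excess pairs, so no pairing correction applies.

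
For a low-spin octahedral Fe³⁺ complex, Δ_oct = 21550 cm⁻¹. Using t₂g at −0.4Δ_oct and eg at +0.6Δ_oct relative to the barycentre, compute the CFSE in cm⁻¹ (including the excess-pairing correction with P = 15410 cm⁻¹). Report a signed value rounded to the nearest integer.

-12280

Fe sits in group 8; removing 3 electrons leaves Fe³⁺ with 8 − 3 = 5 d electrons.
The d⁵ electrons fill as t₂g⁵ eg⁰.
CFSE(orbital) = 5×(-0.4Δ_oct) + 0×(0.6Δ_oct) = -2.0Δ_oct; with Δ_oct = 21550 cm⁻¹ that is -43100 cm⁻¹.
Relative to high-spin t₂g³ eg² (0 paired), the low-spin configuration has 2 additional pairs, contributing +2 × 15410 = +30820 cm⁻¹.
Net CFSE = -43100 + 30820 = -12280 cm⁻¹.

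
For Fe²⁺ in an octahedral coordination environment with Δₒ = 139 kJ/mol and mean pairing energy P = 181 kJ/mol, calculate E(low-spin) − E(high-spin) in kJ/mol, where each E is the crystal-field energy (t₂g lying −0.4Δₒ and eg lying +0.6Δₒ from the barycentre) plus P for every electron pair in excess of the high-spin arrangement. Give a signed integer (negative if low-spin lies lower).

Fe is in group 8, so Fe²⁺ is d⁶ (8 − 2 = 6).
High-spin d⁶ fills as t₂g⁴ eg² with CFSE 4(−0.4) + 2(+0.6) = -0.4Δₒ = -56 kJ/mol.
Low-spin: t₂g⁶ eg⁰, orbital CFSE = -2.4Δₒ = -334 kJ/mol; plus 2 excess pairs × P = +362 kJ/mol; total 28 kJ/mol.
Thus E(LS) − E(HS) = 84 kJ/mol.

84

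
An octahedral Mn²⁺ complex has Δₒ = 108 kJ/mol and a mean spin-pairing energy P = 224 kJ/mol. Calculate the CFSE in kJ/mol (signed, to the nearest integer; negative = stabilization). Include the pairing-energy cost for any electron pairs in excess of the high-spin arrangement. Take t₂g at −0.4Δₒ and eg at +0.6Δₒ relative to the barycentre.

0

Mn²⁺: group 7, so d-count = 7 − 2 = 5.
Δₒ < P, so pairing is avoided: the ground state is high-spin.
Filling d⁵ accordingly: t₂g³ eg².
Orbital CFSE = 0.0Δₒ = 0.0 × 108 = 0 kJ/mol.
High-spin has no excess pairs, so no pairing correction applies.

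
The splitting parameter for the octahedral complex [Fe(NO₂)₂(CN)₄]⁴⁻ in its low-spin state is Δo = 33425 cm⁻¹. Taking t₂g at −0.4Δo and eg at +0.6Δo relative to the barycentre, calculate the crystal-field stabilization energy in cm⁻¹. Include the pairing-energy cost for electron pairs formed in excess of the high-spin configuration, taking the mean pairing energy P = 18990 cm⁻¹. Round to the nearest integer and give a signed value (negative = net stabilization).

-42240

Ligand charges: 2×(-1) from NO₂⁻ and 4×(-1) from CN⁻ sum to -6; with overall charge -4, Fe is +2.
Fe sits in group 8; removing 2 electrons leaves Fe²⁺ with 8 − 2 = 6 d electrons.
Configuration: t₂g⁶ eg⁰.
Orbital CFSE = 6(-0.4) + 0(0.6) = -2.4Δo = -2.4 × 33425 = -80220 cm⁻¹.
Relative to high-spin t₂g⁴ eg² (1 paired), the low-spin configuration has 2 additional pairs, contributing +2 × 18990 = +37980 cm⁻¹.
Net CFSE = -80220 + 37980 = -42240 cm⁻¹.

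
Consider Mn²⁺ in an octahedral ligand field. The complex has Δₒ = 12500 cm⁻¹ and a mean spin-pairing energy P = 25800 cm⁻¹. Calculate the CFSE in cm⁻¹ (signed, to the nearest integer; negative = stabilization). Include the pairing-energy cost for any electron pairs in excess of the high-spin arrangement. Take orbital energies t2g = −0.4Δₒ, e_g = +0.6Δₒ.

Mn sits in group 7; removing 2 electrons leaves Mn²⁺ with 7 − 2 = 5 d electrons.
Since Δₒ = 12500 cm⁻¹ < P = 25800 cm⁻¹, the complex adopts the high-spin configuration.
Configuration: t2g^3 e_g^2.
Orbital CFSE = 0.0Δₒ = 0.0 × 12500 = 0 cm⁻¹.
High-spin has no excess pairs, so no pairing correction applies.

0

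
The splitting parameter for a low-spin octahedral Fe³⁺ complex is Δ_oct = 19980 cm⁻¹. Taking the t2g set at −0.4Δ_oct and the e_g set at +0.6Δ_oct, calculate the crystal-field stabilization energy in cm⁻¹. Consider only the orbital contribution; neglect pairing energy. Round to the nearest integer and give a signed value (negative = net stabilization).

Fe is in group 8, so Fe³⁺ is d⁵ (8 − 3 = 5).
Configuration: t2g^5 e_g^0.
CFSE(orbital) = 5×(-0.4Δ_oct) + 0×(0.6Δ_oct) = -2.0Δ_oct; with Δ_oct = 19980 cm⁻¹ that is -39960 cm⁻¹.

-39960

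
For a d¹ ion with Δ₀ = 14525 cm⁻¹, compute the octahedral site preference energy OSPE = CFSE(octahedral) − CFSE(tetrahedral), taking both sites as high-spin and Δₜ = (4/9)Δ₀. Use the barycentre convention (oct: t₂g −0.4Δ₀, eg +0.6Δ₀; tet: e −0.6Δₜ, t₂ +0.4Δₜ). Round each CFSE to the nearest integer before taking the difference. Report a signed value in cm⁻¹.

In an octahedral site d¹ (HS) is t₂g¹ eg⁰, giving CFSE(oct) = -0.4Δ₀ = -5810 cm⁻¹.
Tetrahedral e¹ t₂⁰ gives -0.6Δₜ = -0.6 × (4/9) × 14525 = -3873 cm⁻¹.
OSPE = -5810 − (-3873) = -1937 cm⁻¹.

-1937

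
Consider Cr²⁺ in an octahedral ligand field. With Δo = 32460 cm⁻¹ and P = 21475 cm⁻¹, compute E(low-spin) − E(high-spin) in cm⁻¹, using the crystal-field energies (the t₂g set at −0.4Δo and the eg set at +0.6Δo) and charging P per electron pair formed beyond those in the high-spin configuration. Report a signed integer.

Cr²⁺: group 6, so d-count = 6 − 2 = 4.
High-spin: t₂g³ eg¹, CFSE = -0.6Δo = -19476 cm⁻¹.
Low-spin t₂g⁴ eg⁰ gives -1.6Δo = -51936 cm⁻¹, but forming 1 extra pair costs 1P = 21475 cm⁻¹, so E(LS) = -51936 + 21475 = -30461 cm⁻¹.
The difference is -30461 − (-19476) = -10985 cm⁻¹, so low-spin lies lower.

-10985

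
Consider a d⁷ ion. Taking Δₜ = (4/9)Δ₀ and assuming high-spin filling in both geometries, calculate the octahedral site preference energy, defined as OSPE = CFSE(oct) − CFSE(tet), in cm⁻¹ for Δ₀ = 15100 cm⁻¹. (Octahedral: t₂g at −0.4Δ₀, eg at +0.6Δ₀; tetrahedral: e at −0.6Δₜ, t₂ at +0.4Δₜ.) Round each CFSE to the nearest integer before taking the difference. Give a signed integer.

Octahedral (high-spin): t₂g⁵ eg², CFSE = 5(−0.4) + 2(+0.6) = -0.8Δ₀ = -0.8 × 15100 = -12080 cm⁻¹.
Tetrahedral e⁴ t₂³ gives -1.2Δₜ = -1.2 × (4/9) × 15100 = -8053 cm⁻¹.
Subtracting, OSPE = -12080 − (-8053) = -4027 cm⁻¹.

-4027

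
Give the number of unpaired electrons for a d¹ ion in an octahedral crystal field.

Configuration: t₂g¹ eg⁰, giving 1 unpaired electron.

1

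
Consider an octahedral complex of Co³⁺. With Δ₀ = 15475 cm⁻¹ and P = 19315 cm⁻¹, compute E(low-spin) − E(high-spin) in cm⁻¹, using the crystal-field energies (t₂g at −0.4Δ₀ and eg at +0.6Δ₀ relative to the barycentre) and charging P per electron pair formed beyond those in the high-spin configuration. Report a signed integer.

Co sits in group 9; removing 3 electrons leaves Co³⁺ with 9 − 3 = 6 d electrons.
In the high-spin limit (t₂g⁴ eg²) the orbital term is -0.4Δ₀ = -6190 cm⁻¹, with no excess pairing.
For low-spin the configuration is t₂g⁶ eg⁰: orbital energy -2.4 × 15475 = -37140 cm⁻¹, and 2 additional pairs relative to high-spin add 38630 cm⁻¹, giving 1490 cm⁻¹.
E(LS) − E(HS) = 1490 − (-6190) = 7680 cm⁻¹.

7680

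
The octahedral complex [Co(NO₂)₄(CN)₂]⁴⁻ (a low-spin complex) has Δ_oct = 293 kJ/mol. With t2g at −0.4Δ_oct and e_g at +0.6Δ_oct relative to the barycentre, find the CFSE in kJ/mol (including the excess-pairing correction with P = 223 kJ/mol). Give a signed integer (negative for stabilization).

-304

Ligand charges: 4×(-1) from NO₂⁻ and 2×(-1) from CN⁻ sum to -6; with overall charge -4, Co is +2.
Group 9 minus oxidation state +2 gives a d⁷ configuration for Co²⁺.
Electron filling gives t2g^6 e_g^1.
CFSE(orbital) = 6×(-0.4Δ_oct) + 1×(0.6Δ_oct) = -1.8Δ_oct; with Δ_oct = 293 kJ/mol that is -527 kJ/mol.
Relative to high-spin t2g^5 e_g^2 (2 paired), the low-spin configuration has 1 additional pair, contributing +1 × 223 = +223 kJ/mol.
Overall CFSE = -527 + 223 = -304 kJ/mol.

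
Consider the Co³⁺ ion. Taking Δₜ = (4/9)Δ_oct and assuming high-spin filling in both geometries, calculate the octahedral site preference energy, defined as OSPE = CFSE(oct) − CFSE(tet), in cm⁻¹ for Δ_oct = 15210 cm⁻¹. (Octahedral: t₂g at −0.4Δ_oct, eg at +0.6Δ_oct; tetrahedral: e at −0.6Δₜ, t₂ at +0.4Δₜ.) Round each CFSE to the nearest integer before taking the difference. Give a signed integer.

Co³⁺: group 9, so d-count = 9 − 3 = 6.
Octahedral high-spin t₂g⁴ eg²: CFSE = -0.4 × 15210 = -6084 cm⁻¹.
Tetrahedral e³ t₂³ gives -0.6Δₜ = -0.6 × (4/9) × 15210 = -4056 cm⁻¹.
OSPE = CFSE(oct) − CFSE(tet) = -6084 − (-4056) = -2028 cm⁻¹.

-2028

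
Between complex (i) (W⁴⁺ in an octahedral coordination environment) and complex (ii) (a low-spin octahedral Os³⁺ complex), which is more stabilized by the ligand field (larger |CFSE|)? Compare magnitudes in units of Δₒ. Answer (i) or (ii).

(ii)

(i): W sits in group 6; removing 4 electrons leaves W⁴⁺ with 6 − 4 = 2 d electrons; t₂g² eg⁰, CFSE = -0.8Δₒ.
(ii): Os sits in group 8; removing 3 electrons leaves Os³⁺ with 8 − 3 = 5 d electrons; t2g^5 e_g^0, CFSE = -2.0Δₒ.
So (ii) has the larger |CFSE|.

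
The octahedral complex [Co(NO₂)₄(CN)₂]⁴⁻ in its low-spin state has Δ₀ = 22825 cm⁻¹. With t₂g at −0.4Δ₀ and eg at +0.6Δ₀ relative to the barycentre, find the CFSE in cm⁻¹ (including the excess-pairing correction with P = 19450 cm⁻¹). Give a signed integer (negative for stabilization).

Ligand charges: 4×(-1) from NO₂⁻ and 2×(-1) from CN⁻ sum to -6; with overall charge -4, Co is +2.
Group 9 minus oxidation state +2 gives a d⁷ configuration for Co²⁺.
Configuration: t₂g⁶ eg¹.
CFSE(orbital) = 6×(-0.4Δ₀) + 1×(0.6Δ₀) = -1.8Δ₀; with Δ₀ = 22825 cm⁻¹ that is -41085 cm⁻¹.
Relative to high-spin t₂g⁵ eg² (2 paired), the low-spin configuration has 1 additional pair, contributing +1 × 19450 = +19450 cm⁻¹.
Overall CFSE = -41085 + 19450 = -21635 cm⁻¹.

-21635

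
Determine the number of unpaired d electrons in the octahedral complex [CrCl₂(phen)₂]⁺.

Ligand charges: 2×(-1) from Cl⁻ and 2×(+0) from phen sum to -2; with overall charge +1, Cr is +3.
Cr is in group 6, so Cr³⁺ is d³ (6 − 3 = 3).
Configuration: t₂g³ eg⁰, giving 3 unpaired electrons.

3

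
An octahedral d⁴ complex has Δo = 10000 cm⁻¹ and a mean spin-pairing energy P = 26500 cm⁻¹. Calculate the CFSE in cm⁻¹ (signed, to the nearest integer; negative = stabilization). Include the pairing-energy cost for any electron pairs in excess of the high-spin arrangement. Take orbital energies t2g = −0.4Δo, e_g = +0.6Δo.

-6000

Δo < P, so pairing is avoided: the ground state is high-spin.
Configuration: t2g^3 e_g^1.
Orbital CFSE = -0.6Δo = -0.6 × 10000 = -6000 cm⁻¹.
High-spin has no excess pairs, so no pairing correction applies.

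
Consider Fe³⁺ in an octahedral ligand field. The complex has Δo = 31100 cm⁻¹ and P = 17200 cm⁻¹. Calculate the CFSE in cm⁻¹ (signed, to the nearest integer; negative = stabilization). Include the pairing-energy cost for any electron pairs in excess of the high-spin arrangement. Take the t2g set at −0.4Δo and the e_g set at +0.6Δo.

Group 8 minus oxidation state +3 gives a d⁵ configuration for Fe³⁺.
Since Δo = 31100 cm⁻¹ > P = 17200 cm⁻¹, the complex adopts the low-spin configuration.
That gives t2g^5 e_g^0.
Orbital CFSE = -2.0Δo = -2.0 × 31100 = -62200 cm⁻¹.
Excess pairs vs high-spin: 2 − 0 = 2; pairing cost = +34400 cm⁻¹.
Net CFSE = -62200 + 34400 = -27800 cm⁻¹.

-27800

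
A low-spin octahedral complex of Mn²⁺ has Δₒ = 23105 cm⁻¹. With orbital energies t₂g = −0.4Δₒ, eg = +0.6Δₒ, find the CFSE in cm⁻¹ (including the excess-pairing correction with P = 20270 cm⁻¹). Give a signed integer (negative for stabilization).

Group 7 minus oxidation state +2 gives a d⁵ configuration for Mn²⁺.
Electron filling gives t₂g⁵ eg⁰.
The orbital stabilization is -2.0Δₒ = -2.0 × 23105 = -46210 cm⁻¹.
High-spin d⁵ would be t₂g³ eg² with 0 pairs; low-spin has 2, so 2 excess pairs cost +2P = +40540 cm⁻¹.
Overall CFSE = -46210 + 40540 = -5670 cm⁻¹.

-5670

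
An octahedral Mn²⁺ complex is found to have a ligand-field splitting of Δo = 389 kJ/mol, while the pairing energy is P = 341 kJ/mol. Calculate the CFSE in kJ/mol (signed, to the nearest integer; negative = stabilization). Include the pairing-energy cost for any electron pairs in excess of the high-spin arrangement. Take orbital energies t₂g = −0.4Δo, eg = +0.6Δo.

-96

Group 7 minus oxidation state +2 gives a d⁵ configuration for Mn²⁺.
With Δo > P the complex is low-spin.
That gives t₂g⁵ eg⁰.
Orbital CFSE = -2.0Δo = -2.0 × 389 = -778 kJ/mol.
Excess pairs vs high-spin: 2 − 0 = 2; pairing cost = +682 kJ/mol.
Net CFSE = -778 + 682 = -96 kJ/mol.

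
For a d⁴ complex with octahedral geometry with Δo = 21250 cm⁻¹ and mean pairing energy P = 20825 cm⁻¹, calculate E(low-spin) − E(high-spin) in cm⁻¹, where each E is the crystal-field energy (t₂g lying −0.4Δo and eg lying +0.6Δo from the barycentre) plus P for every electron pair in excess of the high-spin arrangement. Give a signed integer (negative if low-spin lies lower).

-425

In the high-spin limit (t₂g³ eg¹) the orbital term is -0.6Δo = -12750 cm⁻¹, with no excess pairing.
Low-spin t₂g⁴ eg⁰ gives -1.6Δo = -34000 cm⁻¹, but forming 1 extra pair costs 1P = 20825 cm⁻¹, so E(LS) = -34000 + 20825 = -13175 cm⁻¹.
The difference is -13175 − (-12750) = -425 cm⁻¹, so low-spin lies lower.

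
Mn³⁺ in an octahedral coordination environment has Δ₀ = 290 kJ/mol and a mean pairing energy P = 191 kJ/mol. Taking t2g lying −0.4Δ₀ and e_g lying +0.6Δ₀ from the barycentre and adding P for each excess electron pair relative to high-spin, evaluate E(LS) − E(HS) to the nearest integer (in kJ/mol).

Mn is in group 7, so Mn³⁺ is d⁴ (7 − 3 = 4).
In the high-spin limit (t2g^3 e_g^1) the orbital term is -0.6Δ₀ = -174 kJ/mol, with no excess pairing.
Low-spin: t2g^4 e_g^0, orbital CFSE = -1.6Δ₀ = -464 kJ/mol; plus 1 excess pair × P = +191 kJ/mol; total -273 kJ/mol.
The difference is -273 − (-174) = -99 kJ/mol, so low-spin lies lower.

-99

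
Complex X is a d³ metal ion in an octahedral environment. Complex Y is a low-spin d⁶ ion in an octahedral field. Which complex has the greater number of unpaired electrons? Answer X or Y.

X

X: t2g^3 e_g^0 → 3 unpaired.
Y: t₂g⁶ eg⁰ → 0 unpaired.
So X has more unpaired electrons.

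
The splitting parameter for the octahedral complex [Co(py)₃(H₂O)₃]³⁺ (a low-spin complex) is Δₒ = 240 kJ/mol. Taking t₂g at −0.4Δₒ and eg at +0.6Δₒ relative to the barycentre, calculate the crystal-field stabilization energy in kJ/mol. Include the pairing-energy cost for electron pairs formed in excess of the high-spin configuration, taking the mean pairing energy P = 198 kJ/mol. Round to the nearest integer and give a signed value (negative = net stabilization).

Ligand charges: 3×(+0) from py and 3×(+0) from H₂O sum to +0; with overall charge +3, Co is +3.
Co³⁺: group 9, so d-count = 9 − 3 = 6.
Configuration: t₂g⁶ eg⁰.
The orbital stabilization is -2.4Δₒ = -2.4 × 240 = -576 kJ/mol.
Pairing penalty: 3 pairs vs 1 in the high-spin reference → 2 extra × P = 396 kJ/mol.
Combining: -576 + 396 = -180 kJ/mol.

-180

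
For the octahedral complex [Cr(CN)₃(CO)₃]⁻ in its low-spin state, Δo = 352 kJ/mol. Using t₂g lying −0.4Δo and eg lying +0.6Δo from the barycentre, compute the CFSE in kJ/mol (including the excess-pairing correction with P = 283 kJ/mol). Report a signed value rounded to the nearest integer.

-280

Ligand charges: 3×(-1) from CN⁻ and 3×(+0) from CO sum to -3; with overall charge -1, Cr is +2.
Group 6 minus oxidation state +2 gives a d⁴ configuration for Cr²⁺.
Configuration: t₂g⁴ eg⁰.
Orbital CFSE = 4(-0.4) + 0(0.6) = -1.6Δo = -1.6 × 352 = -563 kJ/mol.
Pairing penalty: 1 pair vs 0 in the high-spin reference → 1 extra × P = 283 kJ/mol.
Overall CFSE = -563 + 283 = -280 kJ/mol.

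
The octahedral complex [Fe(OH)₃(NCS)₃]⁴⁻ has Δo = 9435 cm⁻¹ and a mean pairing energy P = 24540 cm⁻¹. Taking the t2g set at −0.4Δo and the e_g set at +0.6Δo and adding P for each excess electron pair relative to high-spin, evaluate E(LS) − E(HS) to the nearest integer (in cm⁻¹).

30210

Ligand charges: 3×(-1) from OH⁻ and 3×(-1) from NCS⁻ sum to -6; with overall charge -4, Fe is +2.
Group 8 minus oxidation state +2 gives a d⁶ configuration for Fe²⁺.
In the high-spin limit (t2g^4 e_g^2) the orbital term is -0.4Δo = -3774 cm⁻¹, with no excess pairing.
Low-spin: t2g^6 e_g^0, orbital CFSE = -2.4Δo = -22644 cm⁻¹; plus 2 excess pairs × P = +49080 cm⁻¹; total 26436 cm⁻¹.
Thus E(LS) − E(HS) = 30210 cm⁻¹.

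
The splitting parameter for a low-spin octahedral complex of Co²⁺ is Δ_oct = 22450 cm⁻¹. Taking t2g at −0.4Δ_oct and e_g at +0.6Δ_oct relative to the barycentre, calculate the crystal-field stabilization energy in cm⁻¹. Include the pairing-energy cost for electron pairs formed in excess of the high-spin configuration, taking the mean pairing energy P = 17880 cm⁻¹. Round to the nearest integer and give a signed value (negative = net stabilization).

-22530

Co sits in group 9; removing 2 electrons leaves Co²⁺ with 9 − 2 = 7 d electrons.
The d⁷ electrons fill as t2g^6 e_g^1.
The orbital stabilization is -1.8Δ_oct = -1.8 × 22450 = -40410 cm⁻¹.
High-spin d⁷ would be t2g^5 e_g^2 with 2 pairs; low-spin has 3, so 1 excess pair costs +1P = +17880 cm⁻¹.
Combining: -40410 + 17880 = -22530 cm⁻¹.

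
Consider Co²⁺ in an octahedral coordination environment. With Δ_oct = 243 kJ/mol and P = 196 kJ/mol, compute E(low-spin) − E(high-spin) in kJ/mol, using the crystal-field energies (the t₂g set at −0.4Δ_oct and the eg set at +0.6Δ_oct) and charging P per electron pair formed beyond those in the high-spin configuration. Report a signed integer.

-47

Co sits in group 9; removing 2 electrons leaves Co²⁺ with 9 − 2 = 7 d electrons.
High-spin d⁷ fills as t₂g⁵ eg² with CFSE 5(−0.4) + 2(+0.6) = -0.8Δ_oct = -194 kJ/mol.
For low-spin the configuration is t₂g⁶ eg¹: orbital energy -1.8 × 243 = -437 kJ/mol, and 1 additional pair relative to high-spin adds 196 kJ/mol, giving -241 kJ/mol.
The difference is -241 − (-194) = -47 kJ/mol, so low-spin lies lower.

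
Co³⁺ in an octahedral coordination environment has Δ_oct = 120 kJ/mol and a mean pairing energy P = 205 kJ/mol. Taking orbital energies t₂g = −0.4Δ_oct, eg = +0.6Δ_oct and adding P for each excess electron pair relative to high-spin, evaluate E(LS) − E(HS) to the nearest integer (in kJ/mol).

Co³⁺: group 9, so d-count = 9 − 3 = 6.
In the high-spin limit (t₂g⁴ eg²) the orbital term is -0.4Δ_oct = -48 kJ/mol, with no excess pairing.
Low-spin t₂g⁶ eg⁰ gives -2.4Δ_oct = -288 kJ/mol, but forming 2 extra pairs costs 2P = 410 kJ/mol, so E(LS) = -288 + 410 = 122 kJ/mol.
Thus E(LS) − E(HS) = 170 kJ/mol.

170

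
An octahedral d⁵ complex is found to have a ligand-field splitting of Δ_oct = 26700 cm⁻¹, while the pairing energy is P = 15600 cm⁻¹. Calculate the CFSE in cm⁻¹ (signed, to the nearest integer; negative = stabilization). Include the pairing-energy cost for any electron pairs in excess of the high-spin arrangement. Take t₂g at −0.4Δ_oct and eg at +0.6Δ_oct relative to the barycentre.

-22200

Δ_oct > P, so pairing is preferred: the ground state is low-spin.
That gives t₂g⁵ eg⁰.
Orbital CFSE = -2.0Δ_oct = -2.0 × 26700 = -53400 cm⁻¹.
Excess pairs vs high-spin: 2 − 0 = 2; pairing cost = +31200 cm⁻¹.
Net CFSE = -53400 + 31200 = -22200 cm⁻¹.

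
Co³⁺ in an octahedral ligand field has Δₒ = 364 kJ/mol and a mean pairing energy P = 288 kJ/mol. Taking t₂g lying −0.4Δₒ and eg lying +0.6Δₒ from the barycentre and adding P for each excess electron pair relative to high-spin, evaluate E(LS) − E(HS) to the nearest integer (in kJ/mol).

Group 9 minus oxidation state +3 gives a d⁶ configuration for Co³⁺.
High-spin: t₂g⁴ eg², CFSE = -0.4Δₒ = -146 kJ/mol.
Low-spin t₂g⁶ eg⁰ gives -2.4Δₒ = -874 kJ/mol, but forming 2 extra pairs costs 2P = 576 kJ/mol, so E(LS) = -874 + 576 = -298 kJ/mol.
Thus E(LS) − E(HS) = -152 kJ/mol.

-152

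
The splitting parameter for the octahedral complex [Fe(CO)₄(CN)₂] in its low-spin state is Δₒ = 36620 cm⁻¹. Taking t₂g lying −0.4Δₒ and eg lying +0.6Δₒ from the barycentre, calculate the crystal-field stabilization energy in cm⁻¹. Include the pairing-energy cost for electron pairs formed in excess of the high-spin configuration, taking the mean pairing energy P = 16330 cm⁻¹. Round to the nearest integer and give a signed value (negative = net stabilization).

Ligand charges: 4×(+0) from CO and 2×(-1) from CN⁻ sum to -2; with overall charge +0, Fe is +2.
Fe²⁺: group 8, so d-count = 8 − 2 = 6.
Electron filling gives t₂g⁶ eg⁰.
The orbital stabilization is -2.4Δₒ = -2.4 × 36620 = -87888 cm⁻¹.
Pairing penalty: 3 pairs vs 1 in the high-spin reference → 2 extra × P = 32660 cm⁻¹.
Overall CFSE = -87888 + 32660 = -55228 cm⁻¹.

-55228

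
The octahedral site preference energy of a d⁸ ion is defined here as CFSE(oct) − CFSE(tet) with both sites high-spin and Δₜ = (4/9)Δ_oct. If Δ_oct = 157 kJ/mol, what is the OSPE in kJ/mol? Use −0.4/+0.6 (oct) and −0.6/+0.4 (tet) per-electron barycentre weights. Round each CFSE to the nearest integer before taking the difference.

-132

Octahedral high-spin t2g^6 e_g^2: CFSE = -1.2 × 157 = -188 kJ/mol.
Tetrahedral: e^4 t2^4, CFSE = 4(−0.6) + 4(+0.4) = -0.8Δₜ = -0.8 × (4/9) × 157 = -56 kJ/mol.
Subtracting, OSPE = -188 − (-56) = -132 kJ/mol.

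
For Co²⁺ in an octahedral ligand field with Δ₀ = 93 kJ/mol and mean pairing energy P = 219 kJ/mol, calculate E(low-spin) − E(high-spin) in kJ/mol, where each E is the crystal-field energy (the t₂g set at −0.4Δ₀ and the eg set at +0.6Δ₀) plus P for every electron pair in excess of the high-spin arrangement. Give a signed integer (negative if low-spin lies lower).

Co is in group 9, so Co²⁺ is d⁷ (9 − 2 = 7).
In the high-spin limit (t₂g⁵ eg²) the orbital term is -0.8Δ₀ = -74 kJ/mol, with no excess pairing.
For low-spin the configuration is t₂g⁶ eg¹: orbital energy -1.8 × 93 = -167 kJ/mol, and 1 additional pair relative to high-spin adds 219 kJ/mol, giving 52 kJ/mol.
The difference is 52 − (-74) = 126 kJ/mol, so high-spin lies lower.

126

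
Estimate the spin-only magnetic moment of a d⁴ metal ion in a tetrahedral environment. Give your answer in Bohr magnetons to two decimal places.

Tetrahedral splitting is small, so the complex is high-spin.
Configuration: e² t₂² → 4 unpaired electrons.
μ(spin-only) = √[4(4+2)] = √24 ≈ 4.90 Bohr magnetons.

4.90 Bohr magnetons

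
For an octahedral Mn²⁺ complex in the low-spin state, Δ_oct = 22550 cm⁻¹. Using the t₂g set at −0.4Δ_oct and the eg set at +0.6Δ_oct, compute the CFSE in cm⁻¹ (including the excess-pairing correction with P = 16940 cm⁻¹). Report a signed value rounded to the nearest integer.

Mn is in group 7, so Mn²⁺ is d⁵ (7 − 2 = 5).
Electron filling gives t₂g⁵ eg⁰.
Orbital CFSE = 5(-0.4) + 0(0.6) = -2.0Δ_oct = -2.0 × 22550 = -45100 cm⁻¹.
Pairing penalty: 2 pairs vs 0 in the high-spin reference → 2 extra × P = 33880 cm⁻¹.
Net CFSE = -45100 + 33880 = -11220 cm⁻¹.

-11220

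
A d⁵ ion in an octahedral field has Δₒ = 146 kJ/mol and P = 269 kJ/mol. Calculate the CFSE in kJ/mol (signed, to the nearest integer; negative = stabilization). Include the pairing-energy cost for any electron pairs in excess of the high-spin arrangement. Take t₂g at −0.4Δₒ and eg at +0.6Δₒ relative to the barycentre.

0

Since Δₒ = 146 kJ/mol < P = 269 kJ/mol, the complex adopts the high-spin configuration.
Configuration: t₂g³ eg².
Orbital CFSE = 0.0Δₒ = 0.0 × 146 = 0 kJ/mol.
High-spin has no excess pairs, so no pairing correction applies.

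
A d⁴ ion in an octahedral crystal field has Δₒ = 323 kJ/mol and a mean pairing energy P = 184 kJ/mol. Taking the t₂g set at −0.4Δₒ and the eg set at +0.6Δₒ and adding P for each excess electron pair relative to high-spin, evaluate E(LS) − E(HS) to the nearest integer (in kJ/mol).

High-spin: t₂g³ eg¹, CFSE = -0.6Δₒ = -194 kJ/mol.
Low-spin t₂g⁴ eg⁰ gives -1.6Δₒ = -517 kJ/mol, but forming 1 extra pair costs 1P = 184 kJ/mol, so E(LS) = -517 + 184 = -333 kJ/mol.
E(LS) − E(HS) = -333 − (-194) = -139 kJ/mol.

-139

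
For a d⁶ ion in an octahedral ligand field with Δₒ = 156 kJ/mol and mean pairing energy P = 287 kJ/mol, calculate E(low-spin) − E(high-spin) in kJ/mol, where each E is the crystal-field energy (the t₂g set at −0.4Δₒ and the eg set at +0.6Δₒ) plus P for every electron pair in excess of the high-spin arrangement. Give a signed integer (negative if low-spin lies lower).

High-spin d⁶ fills as t₂g⁴ eg² with CFSE 4(−0.4) + 2(+0.6) = -0.4Δₒ = -62 kJ/mol.
For low-spin the configuration is t₂g⁶ eg⁰: orbital energy -2.4 × 156 = -374 kJ/mol, and 2 additional pairs relative to high-spin add 574 kJ/mol, giving 200 kJ/mol.
Thus E(LS) − E(HS) = 262 kJ/mol.

262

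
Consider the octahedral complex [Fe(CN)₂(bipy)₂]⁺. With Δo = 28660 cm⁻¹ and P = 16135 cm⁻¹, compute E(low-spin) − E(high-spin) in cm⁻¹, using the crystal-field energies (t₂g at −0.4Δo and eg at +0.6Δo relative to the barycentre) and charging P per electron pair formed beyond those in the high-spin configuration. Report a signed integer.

Ligand charges: 2×(-1) from CN⁻ and 2×(+0) from bipy sum to -2; with overall charge +1, Fe is +3.
Fe sits in group 8; removing 3 electrons leaves Fe³⁺ with 8 − 3 = 5 d electrons.
High-spin d⁵ fills as t₂g³ eg² with CFSE 3(−0.4) + 2(+0.6) = 0.0Δo = 0 cm⁻¹.
For low-spin the configuration is t₂g⁵ eg⁰: orbital energy -2.0 × 28660 = -57320 cm⁻¹, and 2 additional pairs relative to high-spin add 32270 cm⁻¹, giving -25050 cm⁻¹.
E(LS) − E(HS) = -25050 − (0) = -25050 cm⁻¹.

-25050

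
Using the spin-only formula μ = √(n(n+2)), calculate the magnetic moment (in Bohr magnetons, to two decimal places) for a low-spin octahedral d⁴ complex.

Configuration: t2g^4 e_g^0 → 2 unpaired electrons.
μ(spin-only) = √[2(2+2)] = √8 ≈ 2.83 Bohr magnetons.

2.83 Bohr magnetons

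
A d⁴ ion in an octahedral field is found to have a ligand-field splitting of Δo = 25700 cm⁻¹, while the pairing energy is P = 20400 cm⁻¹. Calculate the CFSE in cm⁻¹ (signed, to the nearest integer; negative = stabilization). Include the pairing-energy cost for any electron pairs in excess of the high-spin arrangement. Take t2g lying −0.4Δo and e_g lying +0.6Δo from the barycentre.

-20720

Since Δo = 25700 cm⁻¹ > P = 20400 cm⁻¹, the complex adopts the low-spin configuration.
That gives t2g^4 e_g^0.
Orbital CFSE = -1.6Δo = -1.6 × 25700 = -41120 cm⁻¹.
Excess pairs vs high-spin: 1 − 0 = 1; pairing cost = +20400 cm⁻¹.
Net CFSE = -41120 + 20400 = -20720 cm⁻¹.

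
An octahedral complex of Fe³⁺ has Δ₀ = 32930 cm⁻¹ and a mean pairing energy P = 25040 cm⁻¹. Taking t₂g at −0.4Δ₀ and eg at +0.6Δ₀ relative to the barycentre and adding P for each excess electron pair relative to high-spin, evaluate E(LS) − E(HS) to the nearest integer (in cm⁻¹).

Fe is in group 8, so Fe³⁺ is d⁵ (8 − 3 = 5).
High-spin: t₂g³ eg², CFSE = 0.0Δ₀ = 0 cm⁻¹.
For low-spin the configuration is t₂g⁵ eg⁰: orbital energy -2.0 × 32930 = -65860 cm⁻¹, and 2 additional pairs relative to high-spin add 50080 cm⁻¹, giving -15780 cm⁻¹.
Thus E(LS) − E(HS) = -15780 cm⁻¹.

-15780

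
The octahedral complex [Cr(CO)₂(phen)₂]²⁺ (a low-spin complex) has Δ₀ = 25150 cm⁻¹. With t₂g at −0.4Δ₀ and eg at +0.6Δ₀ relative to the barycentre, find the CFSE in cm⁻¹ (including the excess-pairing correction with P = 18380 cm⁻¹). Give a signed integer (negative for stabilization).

-21860

Ligand charges: 2×(+0) from CO and 2×(+0) from phen sum to +0; with overall charge +2, Cr is +2.
Cr sits in group 6; removing 2 electrons leaves Cr²⁺ with 6 − 2 = 4 d electrons.
Electron filling gives t₂g⁴ eg⁰.
Orbital CFSE = 4(-0.4) + 0(0.6) = -1.6Δ₀ = -1.6 × 25150 = -40240 cm⁻¹.
High-spin d⁴ would be t₂g³ eg¹ with 0 pairs; low-spin has 1, so 1 excess pair costs +1P = +18380 cm⁻¹.
Combining: -40240 + 18380 = -21860 cm⁻¹.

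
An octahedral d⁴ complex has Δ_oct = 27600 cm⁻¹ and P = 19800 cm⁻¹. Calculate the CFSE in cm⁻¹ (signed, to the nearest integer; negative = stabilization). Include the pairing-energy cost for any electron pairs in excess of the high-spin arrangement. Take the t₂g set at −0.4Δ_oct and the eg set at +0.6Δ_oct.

Since Δ_oct = 27600 cm⁻¹ > P = 19800 cm⁻¹, the complex adopts the low-spin configuration.
Configuration: t₂g⁴ eg⁰.
Orbital CFSE = -1.6Δ_oct = -1.6 × 27600 = -44160 cm⁻¹.
Excess pairs vs high-spin: 1 − 0 = 1; pairing cost = +19800 cm⁻¹.
Net CFSE = -44160 + 19800 = -24360 cm⁻¹.

-24360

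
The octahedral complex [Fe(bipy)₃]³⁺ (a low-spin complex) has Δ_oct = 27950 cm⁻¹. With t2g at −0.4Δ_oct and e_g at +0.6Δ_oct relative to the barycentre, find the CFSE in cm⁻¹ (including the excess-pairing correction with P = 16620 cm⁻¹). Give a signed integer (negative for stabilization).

bipy is neutral, so the +3 overall charge sits on Fe: oxidation state +3.
Fe sits in group 8; removing 3 electrons leaves Fe³⁺ with 8 − 3 = 5 d electrons.
Electron filling gives t2g^5 e_g^0.
The orbital stabilization is -2.0Δ_oct = -2.0 × 27950 = -55900 cm⁻¹.
Relative to high-spin t2g^3 e_g^2 (0 paired), the low-spin configuration has 2 additional pairs, contributing +2 × 16620 = +33240 cm⁻¹.
Combining: -55900 + 33240 = -22660 cm⁻¹.

-22660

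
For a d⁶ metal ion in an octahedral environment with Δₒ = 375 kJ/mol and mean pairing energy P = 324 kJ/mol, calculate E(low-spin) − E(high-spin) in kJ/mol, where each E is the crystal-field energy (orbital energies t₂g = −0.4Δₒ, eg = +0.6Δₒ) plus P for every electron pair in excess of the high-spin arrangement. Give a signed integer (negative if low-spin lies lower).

In the high-spin limit (t₂g⁴ eg²) the orbital term is -0.4Δₒ = -150 kJ/mol, with no excess pairing.
For low-spin the configuration is t₂g⁶ eg⁰: orbital energy -2.4 × 375 = -900 kJ/mol, and 2 additional pairs relative to high-spin add 648 kJ/mol, giving -252 kJ/mol.
E(LS) − E(HS) = -252 − (-150) = -102 kJ/mol.

-102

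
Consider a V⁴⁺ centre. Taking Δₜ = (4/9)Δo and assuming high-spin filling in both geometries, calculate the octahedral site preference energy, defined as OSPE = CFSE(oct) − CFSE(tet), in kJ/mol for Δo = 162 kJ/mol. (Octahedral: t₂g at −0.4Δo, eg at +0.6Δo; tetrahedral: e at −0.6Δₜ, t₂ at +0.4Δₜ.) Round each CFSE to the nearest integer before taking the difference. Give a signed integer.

V is in group 5, so V⁴⁺ is d¹ (5 − 4 = 1).
In an octahedral site d¹ (HS) is t2g^1 e_g^0, giving CFSE(oct) = -0.4Δo = -65 kJ/mol.
Tetrahedral e^1 t2^0 gives -0.6Δₜ = -0.6 × (4/9) × 162 = -43 kJ/mol.
OSPE = -65 − (-43) = -22 kJ/mol.

-22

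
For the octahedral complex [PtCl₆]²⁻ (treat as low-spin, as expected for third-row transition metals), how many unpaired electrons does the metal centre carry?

Each Cl⁻ contributes -1; 6 × (-1) = -6. With overall charge -2, Pt is in the +4 oxidation state.
Group 10 minus oxidation state +4 gives a d⁶ configuration for Pt⁴⁺.
Configuration: t2g^6 e_g^0, giving 0 unpaired electrons.

0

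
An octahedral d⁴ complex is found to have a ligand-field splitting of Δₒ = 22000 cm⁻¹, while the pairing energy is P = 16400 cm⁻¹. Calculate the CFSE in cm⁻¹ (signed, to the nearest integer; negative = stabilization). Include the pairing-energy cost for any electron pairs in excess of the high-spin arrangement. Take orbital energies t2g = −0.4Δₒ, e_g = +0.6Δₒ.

Here Δₒ > P (22000 > 16400), so the low-spin state is favoured.
Filling d⁴ accordingly: t2g^4 e_g^0.
Orbital CFSE = -1.6Δₒ = -1.6 × 22000 = -35200 cm⁻¹.
Excess pairs vs high-spin: 1 − 0 = 1; pairing cost = +16400 cm⁻¹.
Net CFSE = -35200 + 16400 = -18800 cm⁻¹.

-18800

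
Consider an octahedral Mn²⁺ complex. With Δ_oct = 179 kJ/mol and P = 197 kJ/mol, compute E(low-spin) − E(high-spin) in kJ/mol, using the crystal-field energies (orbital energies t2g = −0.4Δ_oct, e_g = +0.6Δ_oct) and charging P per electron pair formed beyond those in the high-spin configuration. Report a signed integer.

36

Mn sits in group 7; removing 2 electrons leaves Mn²⁺ with 7 − 2 = 5 d electrons.
High-spin d⁵ fills as t2g^3 e_g^2 with CFSE 3(−0.4) + 2(+0.6) = 0.0Δ_oct = 0 kJ/mol.
For low-spin the configuration is t2g^5 e_g^0: orbital energy -2.0 × 179 = -358 kJ/mol, and 2 additional pairs relative to high-spin add 394 kJ/mol, giving 36 kJ/mol.
Thus E(LS) − E(HS) = 36 kJ/mol.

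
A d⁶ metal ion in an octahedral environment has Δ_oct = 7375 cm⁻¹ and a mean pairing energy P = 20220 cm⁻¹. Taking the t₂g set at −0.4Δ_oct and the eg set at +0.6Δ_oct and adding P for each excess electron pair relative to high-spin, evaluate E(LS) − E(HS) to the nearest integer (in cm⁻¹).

In the high-spin limit (t₂g⁴ eg²) the orbital term is -0.4Δ_oct = -2950 cm⁻¹, with no excess pairing.
For low-spin the configuration is t₂g⁶ eg⁰: orbital energy -2.4 × 7375 = -17700 cm⁻¹, and 2 additional pairs relative to high-spin add 40440 cm⁻¹, giving 22740 cm⁻¹.
The difference is 22740 − (-2950) = 25690 cm⁻¹, so high-spin lies lower.

25690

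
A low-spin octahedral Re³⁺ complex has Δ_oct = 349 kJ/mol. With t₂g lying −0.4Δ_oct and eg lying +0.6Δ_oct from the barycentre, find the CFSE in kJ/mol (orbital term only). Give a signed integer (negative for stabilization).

-558

Group 7 minus oxidation state +3 gives a d⁴ configuration for Re³⁺.
The d⁴ electrons fill as t₂g⁴ eg⁰.
The orbital stabilization is -1.6Δ_oct = -1.6 × 349 = -558 kJ/mol.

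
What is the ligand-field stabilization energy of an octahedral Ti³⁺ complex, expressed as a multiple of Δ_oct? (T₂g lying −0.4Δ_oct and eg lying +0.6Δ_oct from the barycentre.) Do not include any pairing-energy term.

Ti³⁺: group 4, so d-count = 4 − 3 = 1.
Configuration: t₂g¹ eg⁰.
CFSE = 1(-0.4Δ_oct) + 0(0.6Δ_oct) = -0.4Δ_oct + 0.0Δ_oct = -0.4Δ_oct.

-0.4 Δ_oct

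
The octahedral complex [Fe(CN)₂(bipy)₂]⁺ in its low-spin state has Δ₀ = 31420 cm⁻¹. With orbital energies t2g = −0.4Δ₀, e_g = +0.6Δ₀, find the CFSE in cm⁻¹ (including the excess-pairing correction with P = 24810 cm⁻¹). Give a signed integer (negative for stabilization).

Ligand charges: 2×(-1) from CN⁻ and 2×(+0) from bipy sum to -2; with overall charge +1, Fe is +3.
Fe³⁺: group 8, so d-count = 8 − 3 = 5.
Configuration: t2g^5 e_g^0.
Orbital CFSE = 5(-0.4) + 0(0.6) = -2.0Δ₀ = -2.0 × 31420 = -62840 cm⁻¹.
Pairing penalty: 2 pairs vs 0 in the high-spin reference → 2 extra × P = 49620 cm⁻¹.
Combining: -62840 + 49620 = -13220 cm⁻¹.

-13220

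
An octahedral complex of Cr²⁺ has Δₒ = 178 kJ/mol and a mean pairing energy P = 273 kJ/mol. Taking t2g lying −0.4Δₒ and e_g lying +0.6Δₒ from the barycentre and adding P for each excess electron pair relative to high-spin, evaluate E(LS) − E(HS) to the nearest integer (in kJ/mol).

Group 6 minus oxidation state +2 gives a d⁴ configuration for Cr²⁺.
High-spin: t2g^3 e_g^1, CFSE = -0.6Δₒ = -107 kJ/mol.
For low-spin the configuration is t2g^4 e_g^0: orbital energy -1.6 × 178 = -285 kJ/mol, and 1 additional pair relative to high-spin adds 273 kJ/mol, giving -12 kJ/mol.
Thus E(LS) − E(HS) = 95 kJ/mol.

95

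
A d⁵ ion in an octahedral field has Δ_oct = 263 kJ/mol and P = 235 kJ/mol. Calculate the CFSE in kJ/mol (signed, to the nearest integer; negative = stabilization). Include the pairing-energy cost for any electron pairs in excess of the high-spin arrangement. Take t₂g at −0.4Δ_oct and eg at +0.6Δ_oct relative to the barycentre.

-56

Here Δ_oct > P (263 > 235), so the low-spin state is favoured.
Filling d⁵ accordingly: t₂g⁵ eg⁰.
Orbital CFSE = -2.0Δ_oct = -2.0 × 263 = -526 kJ/mol.
Excess pairs vs high-spin: 2 − 0 = 2; pairing cost = +470 kJ/mol.
Net CFSE = -526 + 470 = -56 kJ/mol.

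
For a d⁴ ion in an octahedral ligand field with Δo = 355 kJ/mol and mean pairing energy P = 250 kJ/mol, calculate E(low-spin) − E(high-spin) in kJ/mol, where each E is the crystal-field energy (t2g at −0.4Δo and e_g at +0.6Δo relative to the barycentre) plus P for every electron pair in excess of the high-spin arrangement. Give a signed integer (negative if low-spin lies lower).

-105

High-spin: t2g^3 e_g^1, CFSE = -0.6Δo = -213 kJ/mol.
Low-spin: t2g^4 e_g^0, orbital CFSE = -1.6Δo = -568 kJ/mol; plus 1 excess pair × P = +250 kJ/mol; total -318 kJ/mol.
The difference is -318 − (-213) = -105 kJ/mol, so low-spin lies lower.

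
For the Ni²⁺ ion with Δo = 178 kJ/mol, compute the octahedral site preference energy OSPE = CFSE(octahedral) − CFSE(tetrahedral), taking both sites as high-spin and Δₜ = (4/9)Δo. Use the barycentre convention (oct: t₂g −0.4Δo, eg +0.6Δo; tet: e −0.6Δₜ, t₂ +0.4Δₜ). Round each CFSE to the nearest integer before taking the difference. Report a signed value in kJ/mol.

Ni sits in group 10; removing 2 electrons leaves Ni²⁺ with 10 − 2 = 8 d electrons.
In an octahedral site d⁸ (HS) is t2g^6 e_g^2, giving CFSE(oct) = -1.2Δo = -214 kJ/mol.
Tetrahedral e^4 t2^4 gives -0.8Δₜ = -0.8 × (4/9) × 178 = -63 kJ/mol.
Subtracting, OSPE = -214 − (-63) = -151 kJ/mol.

-151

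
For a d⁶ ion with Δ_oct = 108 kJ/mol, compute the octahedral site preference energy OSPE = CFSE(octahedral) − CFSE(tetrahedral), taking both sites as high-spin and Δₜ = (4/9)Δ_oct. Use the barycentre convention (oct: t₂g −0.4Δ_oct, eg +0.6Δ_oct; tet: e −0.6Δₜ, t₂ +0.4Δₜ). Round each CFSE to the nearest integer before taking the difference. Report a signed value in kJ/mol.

-14

Octahedral (high-spin): t₂g⁴ eg², CFSE = 4(−0.4) + 2(+0.6) = -0.4Δ_oct = -0.4 × 108 = -43 kJ/mol.
Tetrahedral: e³ t₂³, CFSE = 3(−0.6) + 3(+0.4) = -0.6Δₜ = -0.6 × (4/9) × 108 = -29 kJ/mol.
Subtracting, OSPE = -43 − (-29) = -14 kJ/mol.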